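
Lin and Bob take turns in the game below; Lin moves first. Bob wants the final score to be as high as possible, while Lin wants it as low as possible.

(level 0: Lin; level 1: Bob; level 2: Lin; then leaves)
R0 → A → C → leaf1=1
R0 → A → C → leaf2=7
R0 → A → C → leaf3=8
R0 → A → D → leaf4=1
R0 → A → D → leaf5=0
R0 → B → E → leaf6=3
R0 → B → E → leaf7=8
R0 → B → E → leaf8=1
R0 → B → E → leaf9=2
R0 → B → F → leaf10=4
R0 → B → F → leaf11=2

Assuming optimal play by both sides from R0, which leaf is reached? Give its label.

C (Lin): min(1, 7, 8) = 1
D (Lin): min(1, 0) = 0
A (Bob): max(1, 0) = 1
E (Lin): min(3, 8, 1, 2) = 1
F (Lin): min(4, 2) = 2
B (Bob): max(1, 2) = 2
R0 (Lin): min(1, 2) = 1
At R0, Lin picks A (lowest: 1).
At A, Bob picks C (highest: 1).
At C, Lin picks leaf1 (lowest: 1).
Terminal value 1.

leaf1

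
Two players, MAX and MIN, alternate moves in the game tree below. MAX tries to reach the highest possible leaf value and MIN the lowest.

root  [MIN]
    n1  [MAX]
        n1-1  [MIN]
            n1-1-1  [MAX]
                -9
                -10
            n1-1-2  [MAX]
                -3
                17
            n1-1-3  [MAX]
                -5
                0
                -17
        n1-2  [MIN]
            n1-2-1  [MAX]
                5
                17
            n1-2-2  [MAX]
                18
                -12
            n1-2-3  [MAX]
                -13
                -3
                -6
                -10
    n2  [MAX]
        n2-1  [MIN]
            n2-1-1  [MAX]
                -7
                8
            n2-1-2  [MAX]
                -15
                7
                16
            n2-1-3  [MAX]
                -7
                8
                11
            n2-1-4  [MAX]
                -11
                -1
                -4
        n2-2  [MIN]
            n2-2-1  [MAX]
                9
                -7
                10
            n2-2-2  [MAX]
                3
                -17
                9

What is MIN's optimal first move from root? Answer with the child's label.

n1

n1-1-1 (MAX): max(-9, -10) = -9
n1-1-2 (MAX): max(-3, 17) = 17
n1-1-3 (MAX): max(-5, 0, -17) = 0
n1-1 (MIN): min(-9, 17, 0) = -9
n1-2-1 (MAX): max(5, 17) = 17
n1-2-2 (MAX): max(18, -12) = 18
n1-2-3 (MAX): max(-13, -3, -6, -10) = -3
n1-2 (MIN): min(17, 18, -3) = -3
n1 (MAX): max(-9, -3) = -3
n2-1-1 (MAX): max(-7, 8) = 8
n2-1-2 (MAX): max(-15, 7, 16) = 16
n2-1-3 (MAX): max(-7, 8, 11) = 11
n2-1-4 (MAX): max(-11, -1, -4) = -1
n2-1 (MIN): min(8, 16, 11, -1) = -1
n2-2-1 (MAX): max(9, -7, 10) = 10
n2-2-2 (MAX): max(3, -17, 9) = 9
n2-2 (MIN): min(10, 9) = 9
n2 (MAX): max(-1, 9) = 9
root (MIN): min(-3, 9) = -3
MIN at root wants the lowest of {n1=-3, n2=9}, so chooses n1.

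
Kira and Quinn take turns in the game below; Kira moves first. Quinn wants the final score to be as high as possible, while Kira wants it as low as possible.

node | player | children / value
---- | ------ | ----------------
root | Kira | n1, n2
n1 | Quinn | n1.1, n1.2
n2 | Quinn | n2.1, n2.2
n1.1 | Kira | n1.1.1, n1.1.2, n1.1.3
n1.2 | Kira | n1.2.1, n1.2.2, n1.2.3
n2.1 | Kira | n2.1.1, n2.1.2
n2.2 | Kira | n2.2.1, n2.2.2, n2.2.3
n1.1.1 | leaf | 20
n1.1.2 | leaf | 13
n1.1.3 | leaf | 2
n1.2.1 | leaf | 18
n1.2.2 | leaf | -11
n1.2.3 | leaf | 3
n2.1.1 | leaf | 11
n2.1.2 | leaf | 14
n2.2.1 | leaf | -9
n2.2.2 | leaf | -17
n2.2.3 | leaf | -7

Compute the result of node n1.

n1.1 (Kira): min(20, 13, 2) = 2
n1.2 (Kira): min(18, -11, 3) = -11
n1 (Quinn): max(2, -11) = 2

2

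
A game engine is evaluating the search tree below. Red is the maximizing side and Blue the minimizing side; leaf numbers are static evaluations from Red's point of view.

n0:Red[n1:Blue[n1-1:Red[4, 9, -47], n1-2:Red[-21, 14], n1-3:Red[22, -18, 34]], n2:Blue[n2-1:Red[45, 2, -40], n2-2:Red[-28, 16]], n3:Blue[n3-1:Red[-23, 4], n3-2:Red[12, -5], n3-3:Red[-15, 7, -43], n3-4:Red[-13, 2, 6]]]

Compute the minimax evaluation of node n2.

16

n2-1 (Red): max(45, 2, -40) = 45
n2-2 (Red): max(-28, 16) = 16
n2 (Blue): min(45, 16) = 16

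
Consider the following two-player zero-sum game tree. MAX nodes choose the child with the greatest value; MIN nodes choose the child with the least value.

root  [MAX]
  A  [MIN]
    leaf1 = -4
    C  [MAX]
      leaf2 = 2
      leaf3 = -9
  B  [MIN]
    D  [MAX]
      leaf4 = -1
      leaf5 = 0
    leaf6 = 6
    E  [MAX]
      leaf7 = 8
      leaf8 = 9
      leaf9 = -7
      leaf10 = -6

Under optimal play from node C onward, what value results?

C (MAX): max(2, -9) = 2

2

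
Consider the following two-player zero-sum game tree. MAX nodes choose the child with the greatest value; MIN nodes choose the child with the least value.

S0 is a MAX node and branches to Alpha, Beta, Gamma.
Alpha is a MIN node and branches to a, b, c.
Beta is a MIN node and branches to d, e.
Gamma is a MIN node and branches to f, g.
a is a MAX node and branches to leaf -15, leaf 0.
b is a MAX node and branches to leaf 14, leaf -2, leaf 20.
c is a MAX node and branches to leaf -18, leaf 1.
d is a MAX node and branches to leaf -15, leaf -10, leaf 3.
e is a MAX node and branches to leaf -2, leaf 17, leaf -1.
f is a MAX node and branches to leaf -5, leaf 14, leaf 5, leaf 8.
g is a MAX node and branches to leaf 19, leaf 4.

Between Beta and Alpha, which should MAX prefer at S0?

Beta

d (MAX): max(-15, -10, 3) = 3
e (MAX): max(-2, 17, -1) = 17
Beta (MIN): min(3, 17) = 3
a (MAX): max(-15, 0) = 0
b (MAX): max(14, -2, 20) = 20
c (MAX): max(-18, 1) = 1
Alpha (MIN): min(0, 20, 1) = 0
MAX prefers the higher value; Beta=3, Alpha=0. Beta is better since 3 > 0.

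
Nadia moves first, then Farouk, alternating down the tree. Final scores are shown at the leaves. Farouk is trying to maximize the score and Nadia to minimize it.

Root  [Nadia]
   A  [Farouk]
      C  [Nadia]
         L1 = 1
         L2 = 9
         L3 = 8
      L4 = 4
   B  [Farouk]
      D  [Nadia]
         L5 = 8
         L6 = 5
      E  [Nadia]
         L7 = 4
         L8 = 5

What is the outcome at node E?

4

E (Nadia): min(4, 5) = 4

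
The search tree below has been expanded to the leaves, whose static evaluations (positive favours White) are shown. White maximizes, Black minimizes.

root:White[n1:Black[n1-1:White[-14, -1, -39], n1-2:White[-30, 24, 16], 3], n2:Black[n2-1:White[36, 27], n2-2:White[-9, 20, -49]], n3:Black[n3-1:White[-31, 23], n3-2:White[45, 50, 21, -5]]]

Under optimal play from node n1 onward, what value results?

-1

n1-1 (White): max(-14, -1, -39) = -1
n1-2 (White): max(-30, 24, 16) = 24
n1 (Black): min(-1, 24, 3) = -1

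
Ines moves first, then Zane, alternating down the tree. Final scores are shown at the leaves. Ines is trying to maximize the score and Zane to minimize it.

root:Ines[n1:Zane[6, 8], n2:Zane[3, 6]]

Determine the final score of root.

6

n1 (Zane): min(6, 8) = 6
n2 (Zane): min(3, 6) = 3
root (Ines): max(6, 3) = 6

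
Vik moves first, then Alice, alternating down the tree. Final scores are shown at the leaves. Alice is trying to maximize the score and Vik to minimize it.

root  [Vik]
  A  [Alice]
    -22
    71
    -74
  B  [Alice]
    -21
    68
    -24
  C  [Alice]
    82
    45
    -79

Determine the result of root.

68

A (Alice): max(-22, 71, -74) = 71
B (Alice): max(-21, 68, -24) = 68
C (Alice): max(82, 45, -79) = 82
root (Vik): min(71, 68, 82) = 68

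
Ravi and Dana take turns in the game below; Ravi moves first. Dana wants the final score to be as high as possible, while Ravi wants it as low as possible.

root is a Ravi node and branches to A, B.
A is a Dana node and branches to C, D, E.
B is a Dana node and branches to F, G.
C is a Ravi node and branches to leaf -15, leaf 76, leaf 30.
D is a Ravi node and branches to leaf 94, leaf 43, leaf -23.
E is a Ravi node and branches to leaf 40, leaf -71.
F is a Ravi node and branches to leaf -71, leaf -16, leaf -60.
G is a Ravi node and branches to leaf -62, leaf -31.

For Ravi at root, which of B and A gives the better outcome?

F (Ravi): min(-71, -16, -60) = -71
G (Ravi): min(-62, -31) = -62
B (Dana): max(-71, -62) = -62
C (Ravi): min(-15, 76, 30) = -15
D (Ravi): min(94, 43, -23) = -23
E (Ravi): min(40, -71) = -71
A (Dana): max(-15, -23, -71) = -15
Ravi prefers the lower value; B=-62, A=-15. B is better since -62 < -15.

B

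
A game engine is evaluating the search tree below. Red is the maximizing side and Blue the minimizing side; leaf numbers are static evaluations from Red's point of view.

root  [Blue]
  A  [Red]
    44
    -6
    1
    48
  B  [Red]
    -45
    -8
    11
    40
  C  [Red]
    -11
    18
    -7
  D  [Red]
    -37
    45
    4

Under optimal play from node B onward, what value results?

B (Red): max(-45, -8, 11, 40) = 40

40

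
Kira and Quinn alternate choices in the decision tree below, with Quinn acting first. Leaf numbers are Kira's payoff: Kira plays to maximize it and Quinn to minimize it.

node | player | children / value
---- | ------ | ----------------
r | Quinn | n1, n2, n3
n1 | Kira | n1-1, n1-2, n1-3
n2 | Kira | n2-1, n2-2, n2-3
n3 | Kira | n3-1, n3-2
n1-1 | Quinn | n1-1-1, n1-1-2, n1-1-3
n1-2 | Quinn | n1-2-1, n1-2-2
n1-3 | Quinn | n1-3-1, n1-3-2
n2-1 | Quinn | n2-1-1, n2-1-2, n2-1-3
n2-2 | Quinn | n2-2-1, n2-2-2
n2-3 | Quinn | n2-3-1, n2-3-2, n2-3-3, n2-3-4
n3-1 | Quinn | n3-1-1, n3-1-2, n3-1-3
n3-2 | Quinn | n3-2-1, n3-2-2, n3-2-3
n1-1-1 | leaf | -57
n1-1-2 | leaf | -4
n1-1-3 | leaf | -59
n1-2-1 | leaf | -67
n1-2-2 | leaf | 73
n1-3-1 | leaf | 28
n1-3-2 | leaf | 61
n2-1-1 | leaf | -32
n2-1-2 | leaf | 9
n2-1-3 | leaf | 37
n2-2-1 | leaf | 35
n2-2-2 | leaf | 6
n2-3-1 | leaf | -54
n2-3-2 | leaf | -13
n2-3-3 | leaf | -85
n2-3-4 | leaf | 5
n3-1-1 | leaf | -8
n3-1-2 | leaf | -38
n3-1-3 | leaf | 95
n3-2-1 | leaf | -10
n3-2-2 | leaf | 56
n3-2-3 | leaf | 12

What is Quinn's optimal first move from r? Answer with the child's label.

n1-1 (Quinn): min(-57, -4, -59) = -59
n1-2 (Quinn): min(-67, 73) = -67
n1-3 (Quinn): min(28, 61) = 28
n1 (Kira): max(-59, -67, 28) = 28
n2-1 (Quinn): min(-32, 9, 37) = -32
n2-2 (Quinn): min(35, 6) = 6
n2-3 (Quinn): min(-54, -13, -85, 5) = -85
n2 (Kira): max(-32, 6, -85) = 6
n3-1 (Quinn): min(-8, -38, 95) = -38
n3-2 (Quinn): min(-10, 56, 12) = -10
n3 (Kira): max(-38, -10) = -10
r (Quinn): min(28, 6, -10) = -10
Quinn at r wants the lowest of {n1=28, n2=6, n3=-10}, so chooses n3.

n3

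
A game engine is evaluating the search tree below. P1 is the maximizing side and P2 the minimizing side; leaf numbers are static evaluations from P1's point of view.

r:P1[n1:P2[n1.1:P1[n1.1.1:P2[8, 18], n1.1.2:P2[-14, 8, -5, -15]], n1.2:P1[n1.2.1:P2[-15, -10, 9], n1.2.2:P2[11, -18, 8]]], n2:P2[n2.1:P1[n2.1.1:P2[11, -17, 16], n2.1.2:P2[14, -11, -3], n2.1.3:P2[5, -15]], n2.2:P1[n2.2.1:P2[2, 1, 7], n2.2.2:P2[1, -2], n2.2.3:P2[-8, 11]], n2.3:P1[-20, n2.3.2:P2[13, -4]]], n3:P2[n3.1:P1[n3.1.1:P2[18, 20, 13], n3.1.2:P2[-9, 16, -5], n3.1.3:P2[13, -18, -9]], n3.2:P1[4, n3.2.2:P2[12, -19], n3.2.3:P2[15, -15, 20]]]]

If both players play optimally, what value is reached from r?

n1.1.1 (P2): min(8, 18) = 8
n1.1.2 (P2): min(-14, 8, -5, -15) = -15
n1.1 (P1): max(8, -15) = 8
n1.2.1 (P2): min(-15, -10, 9) = -15
n1.2.2 (P2): min(11, -18, 8) = -18
n1.2 (P1): max(-15, -18) = -15
n1 (P2): min(8, -15) = -15
n2.1.1 (P2): min(11, -17, 16) = -17
n2.1.2 (P2): min(14, -11, -3) = -11
n2.1.3 (P2): min(5, -15) = -15
n2.1 (P1): max(-17, -11, -15) = -11
n2.2.1 (P2): min(2, 1, 7) = 1
n2.2.2 (P2): min(1, -2) = -2
n2.2.3 (P2): min(-8, 11) = -8
n2.2 (P1): max(1, -2, -8) = 1
n2.3.2 (P2): min(13, -4) = -4
n2.3 (P1): max(-20, -4) = -4
n2 (P2): min(-11, 1, -4) = -11
n3.1.1 (P2): min(18, 20, 13) = 13
n3.1.2 (P2): min(-9, 16, -5) = -9
n3.1.3 (P2): min(13, -18, -9) = -18
n3.1 (P1): max(13, -9, -18) = 13
n3.2.2 (P2): min(12, -19) = -19
n3.2.3 (P2): min(15, -15, 20) = -15
n3.2 (P1): max(4, -19, -15) = 4
n3 (P2): min(13, 4) = 4
r (P1): max(-15, -11, 4) = 4

4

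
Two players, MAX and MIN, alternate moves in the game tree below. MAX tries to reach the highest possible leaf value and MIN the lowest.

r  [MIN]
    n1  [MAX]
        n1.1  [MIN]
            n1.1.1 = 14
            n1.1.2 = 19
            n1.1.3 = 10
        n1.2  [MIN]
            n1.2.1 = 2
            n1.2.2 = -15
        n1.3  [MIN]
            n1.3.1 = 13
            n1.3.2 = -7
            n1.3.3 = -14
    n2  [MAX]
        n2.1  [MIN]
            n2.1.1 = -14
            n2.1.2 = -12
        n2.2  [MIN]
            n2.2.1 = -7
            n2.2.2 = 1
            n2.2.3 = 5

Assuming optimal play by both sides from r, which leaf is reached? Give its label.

n2.2.1

n1.1 (MIN): min(14, 19, 10) = 10
n1.2 (MIN): min(2, -15) = -15
n1.3 (MIN): min(13, -7, -14) = -14
n1 (MAX): max(10, -15, -14) = 10
n2.1 (MIN): min(-14, -12) = -14
n2.2 (MIN): min(-7, 1, 5) = -7
n2 (MAX): max(-14, -7) = -7
r (MIN): min(10, -7) = -7
At r, MIN picks n2 (lowest: -7).
At n2, MAX picks n2.2 (highest: -7).
At n2.2, MIN picks n2.2.1 (lowest: -7).
Terminal value -7.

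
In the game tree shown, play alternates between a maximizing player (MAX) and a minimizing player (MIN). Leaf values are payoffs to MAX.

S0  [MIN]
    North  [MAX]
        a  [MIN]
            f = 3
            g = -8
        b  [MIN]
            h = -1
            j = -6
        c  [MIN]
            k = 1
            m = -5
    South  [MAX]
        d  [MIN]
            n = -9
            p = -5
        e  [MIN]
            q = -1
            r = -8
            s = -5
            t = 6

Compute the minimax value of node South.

-8

d (MIN): min(-9, -5) = -9
e (MIN): min(-1, -8, -5, 6) = -8
South (MAX): max(-9, -8) = -8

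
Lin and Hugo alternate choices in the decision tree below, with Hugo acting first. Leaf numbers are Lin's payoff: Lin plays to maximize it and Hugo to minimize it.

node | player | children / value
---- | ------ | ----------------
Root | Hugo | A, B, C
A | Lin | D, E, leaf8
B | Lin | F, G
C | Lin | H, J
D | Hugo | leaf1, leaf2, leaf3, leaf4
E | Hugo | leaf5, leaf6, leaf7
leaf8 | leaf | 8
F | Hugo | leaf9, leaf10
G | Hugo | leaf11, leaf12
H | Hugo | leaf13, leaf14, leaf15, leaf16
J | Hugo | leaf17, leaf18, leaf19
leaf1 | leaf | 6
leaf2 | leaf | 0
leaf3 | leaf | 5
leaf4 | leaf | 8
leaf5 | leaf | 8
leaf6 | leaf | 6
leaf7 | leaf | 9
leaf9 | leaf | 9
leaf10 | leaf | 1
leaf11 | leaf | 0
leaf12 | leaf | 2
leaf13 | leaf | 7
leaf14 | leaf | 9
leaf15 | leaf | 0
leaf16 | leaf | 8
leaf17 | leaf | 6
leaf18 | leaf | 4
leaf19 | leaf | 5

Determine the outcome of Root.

D (Hugo): min(6, 0, 5, 8) = 0
E (Hugo): min(8, 6, 9) = 6
A (Lin): max(0, 6, 8) = 8
F (Hugo): min(9, 1) = 1
G (Hugo): min(0, 2) = 0
B (Lin): max(1, 0) = 1
H (Hugo): min(7, 9, 0, 8) = 0
J (Hugo): min(6, 4, 5) = 4
C (Lin): max(0, 4) = 4
Root (Hugo): min(8, 1, 4) = 1

1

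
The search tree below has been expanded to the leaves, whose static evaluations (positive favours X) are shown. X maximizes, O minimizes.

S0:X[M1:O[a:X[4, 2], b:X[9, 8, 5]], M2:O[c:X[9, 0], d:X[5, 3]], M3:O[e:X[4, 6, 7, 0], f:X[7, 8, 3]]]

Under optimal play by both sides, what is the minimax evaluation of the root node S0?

a (X): max(4, 2) = 4
b (X): max(9, 8, 5) = 9
M1 (O): min(4, 9) = 4
c (X): max(9, 0) = 9
d (X): max(5, 3) = 5
M2 (O): min(9, 5) = 5
e (X): max(4, 6, 7, 0) = 7
f (X): max(7, 8, 3) = 8
M3 (O): min(7, 8) = 7
S0 (X): max(4, 5, 7) = 7

7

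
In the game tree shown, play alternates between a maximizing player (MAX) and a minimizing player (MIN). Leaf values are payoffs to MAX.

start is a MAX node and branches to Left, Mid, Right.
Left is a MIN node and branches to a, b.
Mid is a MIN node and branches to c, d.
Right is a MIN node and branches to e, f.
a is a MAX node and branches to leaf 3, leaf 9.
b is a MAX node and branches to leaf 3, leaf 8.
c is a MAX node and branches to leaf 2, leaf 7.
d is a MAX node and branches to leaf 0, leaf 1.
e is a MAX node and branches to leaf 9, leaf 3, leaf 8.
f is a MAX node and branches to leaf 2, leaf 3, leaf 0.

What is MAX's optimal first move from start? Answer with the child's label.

a (MAX): max(3, 9) = 9
b (MAX): max(3, 8) = 8
Left (MIN): min(9, 8) = 8
c (MAX): max(2, 7) = 7
d (MAX): max(0, 1) = 1
Mid (MIN): min(7, 1) = 1
e (MAX): max(9, 3, 8) = 9
f (MAX): max(2, 3, 0) = 3
Right (MIN): min(9, 3) = 3
start (MAX): max(8, 1, 3) = 8
MAX at start wants the highest of {Left=8, Mid=1, Right=3}, so chooses Left.

Left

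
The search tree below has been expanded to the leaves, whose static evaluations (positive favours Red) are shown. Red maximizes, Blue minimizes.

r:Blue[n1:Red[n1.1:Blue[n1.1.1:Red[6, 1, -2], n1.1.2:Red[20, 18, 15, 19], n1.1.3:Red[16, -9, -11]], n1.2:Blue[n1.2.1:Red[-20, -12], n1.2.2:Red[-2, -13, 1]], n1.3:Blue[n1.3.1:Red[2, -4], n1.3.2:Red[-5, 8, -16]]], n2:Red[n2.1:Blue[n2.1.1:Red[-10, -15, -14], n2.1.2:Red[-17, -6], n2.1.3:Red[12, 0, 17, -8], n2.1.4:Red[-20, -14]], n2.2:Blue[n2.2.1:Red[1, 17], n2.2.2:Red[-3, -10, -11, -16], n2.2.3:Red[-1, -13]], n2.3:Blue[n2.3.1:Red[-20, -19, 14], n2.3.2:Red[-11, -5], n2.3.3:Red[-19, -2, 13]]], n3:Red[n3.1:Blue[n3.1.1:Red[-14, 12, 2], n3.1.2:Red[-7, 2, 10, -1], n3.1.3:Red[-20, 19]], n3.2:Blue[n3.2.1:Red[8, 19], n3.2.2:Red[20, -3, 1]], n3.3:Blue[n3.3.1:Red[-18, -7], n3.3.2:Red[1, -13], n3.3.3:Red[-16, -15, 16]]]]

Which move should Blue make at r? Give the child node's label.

n1.1.1 (Red): max(6, 1, -2) = 6
n1.1.2 (Red): max(20, 18, 15, 19) = 20
n1.1.3 (Red): max(16, -9, -11) = 16
n1.1 (Blue): min(6, 20, 16) = 6
n1.2.1 (Red): max(-20, -12) = -12
n1.2.2 (Red): max(-2, -13, 1) = 1
n1.2 (Blue): min(-12, 1) = -12
n1.3.1 (Red): max(2, -4) = 2
n1.3.2 (Red): max(-5, 8, -16) = 8
n1.3 (Blue): min(2, 8) = 2
n1 (Red): max(6, -12, 2) = 6
n2.1.1 (Red): max(-10, -15, -14) = -10
n2.1.2 (Red): max(-17, -6) = -6
n2.1.3 (Red): max(12, 0, 17, -8) = 17
n2.1.4 (Red): max(-20, -14) = -14
n2.1 (Blue): min(-10, -6, 17, -14) = -14
n2.2.1 (Red): max(1, 17) = 17
n2.2.2 (Red): max(-3, -10, -11, -16) = -3
n2.2.3 (Red): max(-1, -13) = -1
n2.2 (Blue): min(17, -3, -1) = -3
n2.3.1 (Red): max(-20, -19, 14) = 14
n2.3.2 (Red): max(-11, -5) = -5
n2.3.3 (Red): max(-19, -2, 13) = 13
n2.3 (Blue): min(14, -5, 13) = -5
n2 (Red): max(-14, -3, -5) = -3
n3.1.1 (Red): max(-14, 12, 2) = 12
n3.1.2 (Red): max(-7, 2, 10, -1) = 10
n3.1.3 (Red): max(-20, 19) = 19
n3.1 (Blue): min(12, 10, 19) = 10
n3.2.1 (Red): max(8, 19) = 19
n3.2.2 (Red): max(20, -3, 1) = 20
n3.2 (Blue): min(19, 20) = 19
n3.3.1 (Red): max(-18, -7) = -7
n3.3.2 (Red): max(1, -13) = 1
n3.3.3 (Red): max(-16, -15, 16) = 16
n3.3 (Blue): min(-7, 1, 16) = -7
n3 (Red): max(10, 19, -7) = 19
r (Blue): min(6, -3, 19) = -3
Blue at r wants the lowest of {n1=6, n2=-3, n3=19}, so chooses n2.

n2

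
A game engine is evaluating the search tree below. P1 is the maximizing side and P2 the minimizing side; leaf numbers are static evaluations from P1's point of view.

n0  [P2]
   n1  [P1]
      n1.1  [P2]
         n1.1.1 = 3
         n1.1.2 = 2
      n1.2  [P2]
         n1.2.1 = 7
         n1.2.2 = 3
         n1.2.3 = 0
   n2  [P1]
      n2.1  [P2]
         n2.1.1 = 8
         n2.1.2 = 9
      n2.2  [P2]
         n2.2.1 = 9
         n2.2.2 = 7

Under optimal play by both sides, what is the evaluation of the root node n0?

n1.1 (P2): min(3, 2) = 2
n1.2 (P2): min(7, 3, 0) = 0
n1 (P1): max(2, 0) = 2
n2.1 (P2): min(8, 9) = 8
n2.2 (P2): min(9, 7) = 7
n2 (P1): max(8, 7) = 8
n0 (P2): min(2, 8) = 2

2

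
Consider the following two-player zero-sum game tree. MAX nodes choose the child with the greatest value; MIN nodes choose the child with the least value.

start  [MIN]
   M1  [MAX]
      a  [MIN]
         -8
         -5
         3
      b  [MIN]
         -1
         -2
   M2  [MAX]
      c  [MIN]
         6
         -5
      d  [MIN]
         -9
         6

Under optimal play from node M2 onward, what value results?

-5

c (MIN): min(6, -5) = -5
d (MIN): min(-9, 6) = -9
M2 (MAX): max(-5, -9) = -5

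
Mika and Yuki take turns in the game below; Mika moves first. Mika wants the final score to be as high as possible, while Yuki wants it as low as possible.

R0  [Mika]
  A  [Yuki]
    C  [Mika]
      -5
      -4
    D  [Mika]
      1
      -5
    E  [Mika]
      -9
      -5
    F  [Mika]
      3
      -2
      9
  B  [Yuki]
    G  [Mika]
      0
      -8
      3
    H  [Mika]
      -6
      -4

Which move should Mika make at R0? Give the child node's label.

B

C (Mika): max(-5, -4) = -4
D (Mika): max(1, -5) = 1
E (Mika): max(-9, -5) = -5
F (Mika): max(3, -2, 9) = 9
A (Yuki): min(-4, 1, -5, 9) = -5
G (Mika): max(0, -8, 3) = 3
H (Mika): max(-6, -4) = -4
B (Yuki): min(3, -4) = -4
R0 (Mika): max(-5, -4) = -4
Mika at R0 wants the highest of {A=-5, B=-4}, so chooses B.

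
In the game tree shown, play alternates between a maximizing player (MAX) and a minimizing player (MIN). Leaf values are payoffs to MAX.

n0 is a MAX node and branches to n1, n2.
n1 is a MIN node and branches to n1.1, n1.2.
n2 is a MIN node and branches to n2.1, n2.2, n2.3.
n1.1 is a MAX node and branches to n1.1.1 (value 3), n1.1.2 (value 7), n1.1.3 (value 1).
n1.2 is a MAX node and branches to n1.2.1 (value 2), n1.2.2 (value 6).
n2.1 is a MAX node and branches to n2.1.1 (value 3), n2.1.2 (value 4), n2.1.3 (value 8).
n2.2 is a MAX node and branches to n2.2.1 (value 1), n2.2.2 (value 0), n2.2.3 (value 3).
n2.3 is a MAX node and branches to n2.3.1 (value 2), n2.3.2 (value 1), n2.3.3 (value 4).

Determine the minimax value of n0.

6

n1.1 (MAX): max(3, 7, 1) = 7
n1.2 (MAX): max(2, 6) = 6
n1 (MIN): min(7, 6) = 6
n2.1 (MAX): max(3, 4, 8) = 8
n2.2 (MAX): max(1, 0, 3) = 3
n2.3 (MAX): max(2, 1, 4) = 4
n2 (MIN): min(8, 3, 4) = 3
n0 (MAX): max(6, 3) = 6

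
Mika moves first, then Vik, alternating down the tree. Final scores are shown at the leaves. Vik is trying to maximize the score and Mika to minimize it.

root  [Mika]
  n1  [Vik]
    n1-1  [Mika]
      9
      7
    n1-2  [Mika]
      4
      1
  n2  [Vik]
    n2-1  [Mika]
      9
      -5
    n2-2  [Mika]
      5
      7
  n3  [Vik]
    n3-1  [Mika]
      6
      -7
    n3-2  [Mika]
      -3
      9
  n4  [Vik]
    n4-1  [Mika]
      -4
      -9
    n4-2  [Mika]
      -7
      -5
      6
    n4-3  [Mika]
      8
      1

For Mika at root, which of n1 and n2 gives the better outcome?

n2

n1-1 (Mika): min(9, 7) = 7
n1-2 (Mika): min(4, 1) = 1
n1 (Vik): max(7, 1) = 7
n2-1 (Mika): min(9, -5) = -5
n2-2 (Mika): min(5, 7) = 5
n2 (Vik): max(-5, 5) = 5
Mika prefers the lower value; n1=7, n2=5. n2 is better since 5 < 7.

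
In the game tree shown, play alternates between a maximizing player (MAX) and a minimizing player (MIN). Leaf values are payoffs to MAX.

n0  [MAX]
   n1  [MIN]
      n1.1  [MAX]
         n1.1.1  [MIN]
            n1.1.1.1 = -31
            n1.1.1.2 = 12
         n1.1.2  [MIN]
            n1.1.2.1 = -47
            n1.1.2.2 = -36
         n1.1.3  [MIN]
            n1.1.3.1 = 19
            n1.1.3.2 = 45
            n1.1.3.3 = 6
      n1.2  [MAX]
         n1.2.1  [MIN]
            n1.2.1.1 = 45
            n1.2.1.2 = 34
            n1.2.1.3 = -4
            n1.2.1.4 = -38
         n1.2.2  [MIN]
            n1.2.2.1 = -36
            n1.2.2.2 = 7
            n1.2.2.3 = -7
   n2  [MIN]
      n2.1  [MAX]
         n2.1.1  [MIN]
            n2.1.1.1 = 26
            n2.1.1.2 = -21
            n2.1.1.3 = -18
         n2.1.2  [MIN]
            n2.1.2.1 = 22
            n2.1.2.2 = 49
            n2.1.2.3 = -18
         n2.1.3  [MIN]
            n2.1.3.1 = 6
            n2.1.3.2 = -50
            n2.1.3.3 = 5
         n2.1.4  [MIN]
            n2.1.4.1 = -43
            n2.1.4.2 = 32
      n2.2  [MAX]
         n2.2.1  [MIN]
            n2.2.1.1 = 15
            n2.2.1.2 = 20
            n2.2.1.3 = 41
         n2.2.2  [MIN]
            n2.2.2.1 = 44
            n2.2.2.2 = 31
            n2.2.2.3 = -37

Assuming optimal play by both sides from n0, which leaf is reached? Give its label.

n2.1.2.3

n1.1.1 (MIN): min(-31, 12) = -31
n1.1.2 (MIN): min(-47, -36) = -47
n1.1.3 (MIN): min(19, 45, 6) = 6
n1.1 (MAX): max(-31, -47, 6) = 6
n1.2.1 (MIN): min(45, 34, -4, -38) = -38
n1.2.2 (MIN): min(-36, 7, -7) = -36
n1.2 (MAX): max(-38, -36) = -36
n1 (MIN): min(6, -36) = -36
n2.1.1 (MIN): min(26, -21, -18) = -21
n2.1.2 (MIN): min(22, 49, -18) = -18
n2.1.3 (MIN): min(6, -50, 5) = -50
n2.1.4 (MIN): min(-43, 32) = -43
n2.1 (MAX): max(-21, -18, -50, -43) = -18
n2.2.1 (MIN): min(15, 20, 41) = 15
n2.2.2 (MIN): min(44, 31, -37) = -37
n2.2 (MAX): max(15, -37) = 15
n2 (MIN): min(-18, 15) = -18
n0 (MAX): max(-36, -18) = -18
At n0, MAX picks n2 (highest: -18).
At n2, MIN picks n2.1 (lowest: -18).
At n2.1, MAX picks n2.1.2 (highest: -18).
At n2.1.2, MIN picks n2.1.2.3 (lowest: -18).
Terminal value -18.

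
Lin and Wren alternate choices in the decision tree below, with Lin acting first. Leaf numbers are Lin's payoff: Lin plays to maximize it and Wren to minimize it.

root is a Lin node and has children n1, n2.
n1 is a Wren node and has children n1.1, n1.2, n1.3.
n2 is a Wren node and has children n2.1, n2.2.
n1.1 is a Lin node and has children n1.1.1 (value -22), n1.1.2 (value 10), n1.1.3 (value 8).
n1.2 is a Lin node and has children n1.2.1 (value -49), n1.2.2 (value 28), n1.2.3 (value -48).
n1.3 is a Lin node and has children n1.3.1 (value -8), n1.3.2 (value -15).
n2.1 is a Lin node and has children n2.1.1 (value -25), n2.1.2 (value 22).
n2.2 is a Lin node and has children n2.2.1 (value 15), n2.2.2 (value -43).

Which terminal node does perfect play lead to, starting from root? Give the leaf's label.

n1.1 (Lin): max(-22, 10, 8) = 10
n1.2 (Lin): max(-49, 28, -48) = 28
n1.3 (Lin): max(-8, -15) = -8
n1 (Wren): min(10, 28, -8) = -8
n2.1 (Lin): max(-25, 22) = 22
n2.2 (Lin): max(15, -43) = 15
n2 (Wren): min(22, 15) = 15
root (Lin): max(-8, 15) = 15
At root, Lin picks n2 (highest: 15).
At n2, Wren picks n2.2 (lowest: 15).
At n2.2, Lin picks n2.2.1 (highest: 15).
Terminal value 15.

n2.2.1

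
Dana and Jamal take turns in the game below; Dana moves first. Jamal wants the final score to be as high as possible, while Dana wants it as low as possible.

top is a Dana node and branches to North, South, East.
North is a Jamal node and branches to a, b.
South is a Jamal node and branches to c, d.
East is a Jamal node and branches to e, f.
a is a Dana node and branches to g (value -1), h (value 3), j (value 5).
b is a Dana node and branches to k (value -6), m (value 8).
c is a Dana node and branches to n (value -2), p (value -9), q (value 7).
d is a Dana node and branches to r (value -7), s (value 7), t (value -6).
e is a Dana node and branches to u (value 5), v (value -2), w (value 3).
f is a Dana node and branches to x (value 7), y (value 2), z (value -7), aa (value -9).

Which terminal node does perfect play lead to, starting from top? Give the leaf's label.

a (Dana): min(-1, 3, 5) = -1
b (Dana): min(-6, 8) = -6
North (Jamal): max(-1, -6) = -1
c (Dana): min(-2, -9, 7) = -9
d (Dana): min(-7, 7, -6) = -7
South (Jamal): max(-9, -7) = -7
e (Dana): min(5, -2, 3) = -2
f (Dana): min(7, 2, -7, -9) = -9
East (Jamal): max(-2, -9) = -2
top (Dana): min(-1, -7, -2) = -7
At top, Dana picks South (lowest: -7).
At South, Jamal picks d (highest: -7).
At d, Dana picks r (lowest: -7).
Terminal value -7.

r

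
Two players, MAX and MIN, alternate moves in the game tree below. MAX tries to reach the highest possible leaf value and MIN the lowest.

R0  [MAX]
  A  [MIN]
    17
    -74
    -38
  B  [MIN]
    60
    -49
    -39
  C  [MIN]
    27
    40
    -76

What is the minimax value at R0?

A (MIN): min(17, -74, -38) = -74
B (MIN): min(60, -49, -39) = -49
C (MIN): min(27, 40, -76) = -76
R0 (MAX): max(-74, -49, -76) = -49

-49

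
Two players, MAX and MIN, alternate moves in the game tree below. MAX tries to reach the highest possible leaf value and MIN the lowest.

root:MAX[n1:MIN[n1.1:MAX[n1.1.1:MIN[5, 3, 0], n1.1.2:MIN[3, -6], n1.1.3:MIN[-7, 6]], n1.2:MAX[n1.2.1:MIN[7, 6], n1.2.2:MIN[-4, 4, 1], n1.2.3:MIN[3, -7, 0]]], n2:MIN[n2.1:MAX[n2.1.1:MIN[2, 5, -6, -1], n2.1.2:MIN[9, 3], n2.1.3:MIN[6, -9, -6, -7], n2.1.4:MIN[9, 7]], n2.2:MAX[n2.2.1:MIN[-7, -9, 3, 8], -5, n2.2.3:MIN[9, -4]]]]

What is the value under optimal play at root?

0

n1.1.1 (MIN): min(5, 3, 0) = 0
n1.1.2 (MIN): min(3, -6) = -6
n1.1.3 (MIN): min(-7, 6) = -7
n1.1 (MAX): max(0, -6, -7) = 0
n1.2.1 (MIN): min(7, 6) = 6
n1.2.2 (MIN): min(-4, 4, 1) = -4
n1.2.3 (MIN): min(3, -7, 0) = -7
n1.2 (MAX): max(6, -4, -7) = 6
n1 (MIN): min(0, 6) = 0
n2.1.1 (MIN): min(2, 5, -6, -1) = -6
n2.1.2 (MIN): min(9, 3) = 3
n2.1.3 (MIN): min(6, -9, -6, -7) = -9
n2.1.4 (MIN): min(9, 7) = 7
n2.1 (MAX): max(-6, 3, -9, 7) = 7
n2.2.1 (MIN): min(-7, -9, 3, 8) = -9
n2.2.3 (MIN): min(9, -4) = -4
n2.2 (MAX): max(-9, -5, -4) = -4
n2 (MIN): min(7, -4) = -4
root (MAX): max(0, -4) = 0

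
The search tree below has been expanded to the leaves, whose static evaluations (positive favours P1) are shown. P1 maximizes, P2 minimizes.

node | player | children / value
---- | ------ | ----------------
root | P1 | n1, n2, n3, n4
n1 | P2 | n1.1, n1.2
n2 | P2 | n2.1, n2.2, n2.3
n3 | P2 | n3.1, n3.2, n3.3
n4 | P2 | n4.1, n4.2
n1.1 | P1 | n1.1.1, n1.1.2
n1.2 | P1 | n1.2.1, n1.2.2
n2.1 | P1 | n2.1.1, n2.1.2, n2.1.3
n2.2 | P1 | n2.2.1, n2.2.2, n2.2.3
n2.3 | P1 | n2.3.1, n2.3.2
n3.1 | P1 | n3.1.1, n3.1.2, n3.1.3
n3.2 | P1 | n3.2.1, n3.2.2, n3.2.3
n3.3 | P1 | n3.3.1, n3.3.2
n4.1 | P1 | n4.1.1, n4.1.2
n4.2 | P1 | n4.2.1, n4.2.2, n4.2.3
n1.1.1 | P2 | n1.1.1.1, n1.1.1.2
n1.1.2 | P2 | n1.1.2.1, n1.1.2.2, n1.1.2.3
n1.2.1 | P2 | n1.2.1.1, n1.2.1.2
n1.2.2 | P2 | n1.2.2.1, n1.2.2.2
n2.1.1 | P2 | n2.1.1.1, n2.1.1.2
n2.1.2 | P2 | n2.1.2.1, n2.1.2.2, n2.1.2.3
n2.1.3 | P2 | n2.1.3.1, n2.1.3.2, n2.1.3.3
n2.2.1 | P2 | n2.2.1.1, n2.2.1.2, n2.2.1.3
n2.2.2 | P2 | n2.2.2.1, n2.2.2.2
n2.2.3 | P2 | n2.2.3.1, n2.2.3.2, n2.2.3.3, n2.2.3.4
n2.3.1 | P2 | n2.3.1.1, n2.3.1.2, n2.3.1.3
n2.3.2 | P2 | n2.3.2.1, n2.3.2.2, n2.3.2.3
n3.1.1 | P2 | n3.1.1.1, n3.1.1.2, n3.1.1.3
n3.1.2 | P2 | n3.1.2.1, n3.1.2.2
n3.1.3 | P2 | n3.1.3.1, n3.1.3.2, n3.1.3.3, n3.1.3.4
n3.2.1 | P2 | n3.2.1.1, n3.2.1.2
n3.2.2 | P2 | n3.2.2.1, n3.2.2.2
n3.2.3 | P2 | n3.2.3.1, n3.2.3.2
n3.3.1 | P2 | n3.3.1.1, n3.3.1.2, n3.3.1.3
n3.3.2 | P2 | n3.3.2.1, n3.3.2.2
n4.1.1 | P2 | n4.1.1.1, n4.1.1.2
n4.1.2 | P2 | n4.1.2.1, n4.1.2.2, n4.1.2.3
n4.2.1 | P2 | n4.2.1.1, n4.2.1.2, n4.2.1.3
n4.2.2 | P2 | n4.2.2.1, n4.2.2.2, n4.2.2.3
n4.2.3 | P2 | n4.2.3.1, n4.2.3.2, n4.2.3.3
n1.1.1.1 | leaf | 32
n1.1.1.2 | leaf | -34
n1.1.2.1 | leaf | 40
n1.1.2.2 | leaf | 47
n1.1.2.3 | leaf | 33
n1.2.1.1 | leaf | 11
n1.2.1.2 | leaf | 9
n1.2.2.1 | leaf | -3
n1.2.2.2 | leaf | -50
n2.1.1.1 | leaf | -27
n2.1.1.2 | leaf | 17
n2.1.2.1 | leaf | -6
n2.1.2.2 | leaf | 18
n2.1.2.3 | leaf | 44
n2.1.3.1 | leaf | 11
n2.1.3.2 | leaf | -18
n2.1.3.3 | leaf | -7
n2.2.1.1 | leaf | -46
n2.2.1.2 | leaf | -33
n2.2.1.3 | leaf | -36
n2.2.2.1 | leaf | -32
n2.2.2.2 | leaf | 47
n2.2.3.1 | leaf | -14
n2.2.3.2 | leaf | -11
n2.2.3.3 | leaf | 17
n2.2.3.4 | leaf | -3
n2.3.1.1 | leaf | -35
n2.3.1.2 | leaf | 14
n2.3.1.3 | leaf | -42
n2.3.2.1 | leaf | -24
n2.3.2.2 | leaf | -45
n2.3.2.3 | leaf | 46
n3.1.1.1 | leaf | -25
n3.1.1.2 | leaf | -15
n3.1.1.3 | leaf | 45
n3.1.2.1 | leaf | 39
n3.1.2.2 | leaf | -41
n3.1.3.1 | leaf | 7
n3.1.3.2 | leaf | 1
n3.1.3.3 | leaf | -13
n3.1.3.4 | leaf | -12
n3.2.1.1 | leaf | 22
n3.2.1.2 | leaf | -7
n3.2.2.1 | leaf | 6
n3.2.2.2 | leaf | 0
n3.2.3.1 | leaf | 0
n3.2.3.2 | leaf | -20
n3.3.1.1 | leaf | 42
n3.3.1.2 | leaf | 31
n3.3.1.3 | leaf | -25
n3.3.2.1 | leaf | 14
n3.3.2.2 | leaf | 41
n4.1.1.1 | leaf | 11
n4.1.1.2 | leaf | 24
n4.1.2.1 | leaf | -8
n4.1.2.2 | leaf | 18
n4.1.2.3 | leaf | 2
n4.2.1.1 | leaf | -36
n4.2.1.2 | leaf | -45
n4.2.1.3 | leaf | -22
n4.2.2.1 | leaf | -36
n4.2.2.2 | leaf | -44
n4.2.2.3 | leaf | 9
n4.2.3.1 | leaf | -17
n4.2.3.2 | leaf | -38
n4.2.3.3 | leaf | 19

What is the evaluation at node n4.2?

n4.2.1 (P2): min(-36, -45, -22) = -45
n4.2.2 (P2): min(-36, -44, 9) = -44
n4.2.3 (P2): min(-17, -38, 19) = -38
n4.2 (P1): max(-45, -44, -38) = -38

-38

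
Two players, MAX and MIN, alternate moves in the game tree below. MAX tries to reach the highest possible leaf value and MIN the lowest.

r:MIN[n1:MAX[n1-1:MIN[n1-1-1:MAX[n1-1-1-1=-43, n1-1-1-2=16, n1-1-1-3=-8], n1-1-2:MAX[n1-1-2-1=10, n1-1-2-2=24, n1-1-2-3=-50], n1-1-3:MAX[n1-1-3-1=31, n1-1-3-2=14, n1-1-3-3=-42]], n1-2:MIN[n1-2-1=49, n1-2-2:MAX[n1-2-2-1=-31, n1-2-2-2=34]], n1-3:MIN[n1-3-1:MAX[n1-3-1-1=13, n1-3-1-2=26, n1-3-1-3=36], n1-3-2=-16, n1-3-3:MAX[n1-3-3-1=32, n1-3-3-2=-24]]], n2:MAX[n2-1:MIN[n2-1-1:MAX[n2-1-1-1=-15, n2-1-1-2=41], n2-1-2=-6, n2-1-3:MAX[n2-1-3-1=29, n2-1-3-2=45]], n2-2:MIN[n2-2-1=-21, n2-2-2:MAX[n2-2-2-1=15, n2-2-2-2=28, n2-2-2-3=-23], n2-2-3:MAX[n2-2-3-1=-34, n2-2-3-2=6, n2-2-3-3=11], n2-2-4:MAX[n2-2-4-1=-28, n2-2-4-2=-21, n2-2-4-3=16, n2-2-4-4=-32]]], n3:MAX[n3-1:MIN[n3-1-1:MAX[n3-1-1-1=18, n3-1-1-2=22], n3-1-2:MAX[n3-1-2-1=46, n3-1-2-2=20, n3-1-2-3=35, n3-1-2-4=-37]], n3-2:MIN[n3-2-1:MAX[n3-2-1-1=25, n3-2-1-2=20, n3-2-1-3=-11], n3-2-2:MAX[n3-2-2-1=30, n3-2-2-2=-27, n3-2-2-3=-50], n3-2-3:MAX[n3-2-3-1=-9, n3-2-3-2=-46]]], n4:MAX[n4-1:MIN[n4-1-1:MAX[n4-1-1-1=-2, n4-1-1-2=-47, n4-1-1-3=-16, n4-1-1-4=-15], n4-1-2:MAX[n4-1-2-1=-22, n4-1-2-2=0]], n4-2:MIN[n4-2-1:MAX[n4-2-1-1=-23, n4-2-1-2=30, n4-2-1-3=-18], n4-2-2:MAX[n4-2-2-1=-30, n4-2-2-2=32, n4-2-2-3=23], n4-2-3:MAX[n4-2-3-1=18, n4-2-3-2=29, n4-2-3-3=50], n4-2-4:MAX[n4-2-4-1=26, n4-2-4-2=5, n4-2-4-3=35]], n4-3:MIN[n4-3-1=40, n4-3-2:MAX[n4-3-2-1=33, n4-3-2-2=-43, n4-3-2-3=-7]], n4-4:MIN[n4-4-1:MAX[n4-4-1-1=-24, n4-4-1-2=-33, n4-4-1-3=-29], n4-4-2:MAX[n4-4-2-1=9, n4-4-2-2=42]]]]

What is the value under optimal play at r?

-6

n1-1-1 (MAX): max(-43, 16, -8) = 16
n1-1-2 (MAX): max(10, 24, -50) = 24
n1-1-3 (MAX): max(31, 14, -42) = 31
n1-1 (MIN): min(16, 24, 31) = 16
n1-2-2 (MAX): max(-31, 34) = 34
n1-2 (MIN): min(49, 34) = 34
n1-3-1 (MAX): max(13, 26, 36) = 36
n1-3-3 (MAX): max(32, -24) = 32
n1-3 (MIN): min(36, -16, 32) = -16
n1 (MAX): max(16, 34, -16) = 34
n2-1-1 (MAX): max(-15, 41) = 41
n2-1-3 (MAX): max(29, 45) = 45
n2-1 (MIN): min(41, -6, 45) = -6
n2-2-2 (MAX): max(15, 28, -23) = 28
n2-2-3 (MAX): max(-34, 6, 11) = 11
n2-2-4 (MAX): max(-28, -21, 16, -32) = 16
n2-2 (MIN): min(-21, 28, 11, 16) = -21
n2 (MAX): max(-6, -21) = -6
n3-1-1 (MAX): max(18, 22) = 22
n3-1-2 (MAX): max(46, 20, 35, -37) = 46
n3-1 (MIN): min(22, 46) = 22
n3-2-1 (MAX): max(25, 20, -11) = 25
n3-2-2 (MAX): max(30, -27, -50) = 30
n3-2-3 (MAX): max(-9, -46) = -9
n3-2 (MIN): min(25, 30, -9) = -9
n3 (MAX): max(22, -9) = 22
n4-1-1 (MAX): max(-2, -47, -16, -15) = -2
n4-1-2 (MAX): max(-22, 0) = 0
n4-1 (MIN): min(-2, 0) = -2
n4-2-1 (MAX): max(-23, 30, -18) = 30
n4-2-2 (MAX): max(-30, 32, 23) = 32
n4-2-3 (MAX): max(18, 29, 50) = 50
n4-2-4 (MAX): max(26, 5, 35) = 35
n4-2 (MIN): min(30, 32, 50, 35) = 30
n4-3-2 (MAX): max(33, -43, -7) = 33
n4-3 (MIN): min(40, 33) = 33
n4-4-1 (MAX): max(-24, -33, -29) = -24
n4-4-2 (MAX): max(9, 42) = 42
n4-4 (MIN): min(-24, 42) = -24
n4 (MAX): max(-2, 30, 33, -24) = 33
r (MIN): min(34, -6, 22, 33) = -6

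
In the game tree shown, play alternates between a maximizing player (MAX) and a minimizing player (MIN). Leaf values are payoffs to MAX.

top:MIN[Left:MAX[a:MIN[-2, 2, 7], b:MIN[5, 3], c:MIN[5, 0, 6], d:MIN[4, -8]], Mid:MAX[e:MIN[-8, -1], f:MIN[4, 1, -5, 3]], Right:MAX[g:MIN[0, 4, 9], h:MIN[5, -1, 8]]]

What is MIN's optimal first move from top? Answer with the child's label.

Mid

a (MIN): min(-2, 2, 7) = -2
b (MIN): min(5, 3) = 3
c (MIN): min(5, 0, 6) = 0
d (MIN): min(4, -8) = -8
Left (MAX): max(-2, 3, 0, -8) = 3
e (MIN): min(-8, -1) = -8
f (MIN): min(4, 1, -5, 3) = -5
Mid (MAX): max(-8, -5) = -5
g (MIN): min(0, 4, 9) = 0
h (MIN): min(5, -1, 8) = -1
Right (MAX): max(0, -1) = 0
top (MIN): min(3, -5, 0) = -5
MIN at top wants the lowest of {Left=3, Mid=-5, Right=0}, so chooses Mid.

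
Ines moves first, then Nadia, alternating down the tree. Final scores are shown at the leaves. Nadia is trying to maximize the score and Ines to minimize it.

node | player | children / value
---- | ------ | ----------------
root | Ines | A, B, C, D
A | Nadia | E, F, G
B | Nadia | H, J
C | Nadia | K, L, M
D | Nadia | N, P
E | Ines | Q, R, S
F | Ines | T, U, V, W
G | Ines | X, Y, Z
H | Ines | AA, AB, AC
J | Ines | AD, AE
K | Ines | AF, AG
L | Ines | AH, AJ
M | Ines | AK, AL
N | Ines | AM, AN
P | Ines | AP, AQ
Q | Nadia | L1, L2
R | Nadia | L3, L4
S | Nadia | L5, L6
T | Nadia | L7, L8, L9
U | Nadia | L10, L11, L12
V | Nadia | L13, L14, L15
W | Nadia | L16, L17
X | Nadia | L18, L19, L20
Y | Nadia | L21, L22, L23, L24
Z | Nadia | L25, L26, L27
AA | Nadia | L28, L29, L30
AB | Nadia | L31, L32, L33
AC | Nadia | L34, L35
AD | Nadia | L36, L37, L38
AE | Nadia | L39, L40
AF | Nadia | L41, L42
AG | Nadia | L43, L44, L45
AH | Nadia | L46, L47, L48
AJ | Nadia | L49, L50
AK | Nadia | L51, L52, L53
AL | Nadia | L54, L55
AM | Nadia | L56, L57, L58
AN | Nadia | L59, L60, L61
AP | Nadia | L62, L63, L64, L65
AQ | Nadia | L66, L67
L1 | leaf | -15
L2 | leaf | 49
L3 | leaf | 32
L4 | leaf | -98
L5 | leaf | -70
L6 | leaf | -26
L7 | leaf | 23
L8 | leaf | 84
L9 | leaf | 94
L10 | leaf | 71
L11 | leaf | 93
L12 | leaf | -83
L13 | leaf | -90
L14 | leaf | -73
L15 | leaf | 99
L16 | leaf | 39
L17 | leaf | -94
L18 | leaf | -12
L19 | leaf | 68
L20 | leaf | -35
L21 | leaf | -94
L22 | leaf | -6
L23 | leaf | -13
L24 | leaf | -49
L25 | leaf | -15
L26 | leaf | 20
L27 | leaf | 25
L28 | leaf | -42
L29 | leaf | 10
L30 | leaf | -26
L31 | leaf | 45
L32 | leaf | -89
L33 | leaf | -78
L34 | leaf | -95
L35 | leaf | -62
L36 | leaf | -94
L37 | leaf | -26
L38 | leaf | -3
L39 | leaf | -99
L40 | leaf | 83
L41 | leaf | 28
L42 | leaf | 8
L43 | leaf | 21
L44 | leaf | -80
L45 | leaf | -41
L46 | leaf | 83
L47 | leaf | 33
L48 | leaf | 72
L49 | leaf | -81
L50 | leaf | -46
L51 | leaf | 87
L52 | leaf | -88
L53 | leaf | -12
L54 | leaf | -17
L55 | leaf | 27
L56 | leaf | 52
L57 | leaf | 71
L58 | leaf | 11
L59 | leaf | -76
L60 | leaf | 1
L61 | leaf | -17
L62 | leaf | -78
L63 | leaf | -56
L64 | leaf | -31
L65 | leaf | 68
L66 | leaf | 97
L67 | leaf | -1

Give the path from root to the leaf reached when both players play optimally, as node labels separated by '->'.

root -> B -> J -> AD -> L38

Q (Nadia): max(-15, 49) = 49
R (Nadia): max(32, -98) = 32
S (Nadia): max(-70, -26) = -26
E (Ines): min(49, 32, -26) = -26
T (Nadia): max(23, 84, 94) = 94
U (Nadia): max(71, 93, -83) = 93
V (Nadia): max(-90, -73, 99) = 99
W (Nadia): max(39, -94) = 39
F (Ines): min(94, 93, 99, 39) = 39
X (Nadia): max(-12, 68, -35) = 68
Y (Nadia): max(-94, -6, -13, -49) = -6
Z (Nadia): max(-15, 20, 25) = 25
G (Ines): min(68, -6, 25) = -6
A (Nadia): max(-26, 39, -6) = 39
AA (Nadia): max(-42, 10, -26) = 10
AB (Nadia): max(45, -89, -78) = 45
AC (Nadia): max(-95, -62) = -62
H (Ines): min(10, 45, -62) = -62
AD (Nadia): max(-94, -26, -3) = -3
AE (Nadia): max(-99, 83) = 83
J (Ines): min(-3, 83) = -3
B (Nadia): max(-62, -3) = -3
AF (Nadia): max(28, 8) = 28
AG (Nadia): max(21, -80, -41) = 21
K (Ines): min(28, 21) = 21
AH (Nadia): max(83, 33, 72) = 83
AJ (Nadia): max(-81, -46) = -46
L (Ines): min(83, -46) = -46
AK (Nadia): max(87, -88, -12) = 87
AL (Nadia): max(-17, 27) = 27
M (Ines): min(87, 27) = 27
C (Nadia): max(21, -46, 27) = 27
AM (Nadia): max(52, 71, 11) = 71
AN (Nadia): max(-76, 1, -17) = 1
N (Ines): min(71, 1) = 1
AP (Nadia): max(-78, -56, -31, 68) = 68
AQ (Nadia): max(97, -1) = 97
P (Ines): min(68, 97) = 68
D (Nadia): max(1, 68) = 68
root (Ines): min(39, -3, 27, 68) = -3
At root, Ines picks B (lowest: -3).
At B, Nadia picks J (highest: -3).
At J, Ines picks AD (lowest: -3).
At AD, Nadia picks L38 (highest: -3).
Terminal value -3.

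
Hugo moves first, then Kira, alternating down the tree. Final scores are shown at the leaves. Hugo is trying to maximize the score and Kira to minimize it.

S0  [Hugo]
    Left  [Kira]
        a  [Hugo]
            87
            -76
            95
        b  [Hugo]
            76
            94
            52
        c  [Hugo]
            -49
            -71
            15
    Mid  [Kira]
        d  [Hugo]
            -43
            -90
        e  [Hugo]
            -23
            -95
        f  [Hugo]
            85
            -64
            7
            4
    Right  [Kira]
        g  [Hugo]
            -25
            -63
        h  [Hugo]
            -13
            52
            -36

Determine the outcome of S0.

a (Hugo): max(87, -76, 95) = 95
b (Hugo): max(76, 94, 52) = 94
c (Hugo): max(-49, -71, 15) = 15
Left (Kira): min(95, 94, 15) = 15
d (Hugo): max(-43, -90) = -43
e (Hugo): max(-23, -95) = -23
f (Hugo): max(85, -64, 7, 4) = 85
Mid (Kira): min(-43, -23, 85) = -43
g (Hugo): max(-25, -63) = -25
h (Hugo): max(-13, 52, -36) = 52
Right (Kira): min(-25, 52) = -25
S0 (Hugo): max(15, -43, -25) = 15

15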